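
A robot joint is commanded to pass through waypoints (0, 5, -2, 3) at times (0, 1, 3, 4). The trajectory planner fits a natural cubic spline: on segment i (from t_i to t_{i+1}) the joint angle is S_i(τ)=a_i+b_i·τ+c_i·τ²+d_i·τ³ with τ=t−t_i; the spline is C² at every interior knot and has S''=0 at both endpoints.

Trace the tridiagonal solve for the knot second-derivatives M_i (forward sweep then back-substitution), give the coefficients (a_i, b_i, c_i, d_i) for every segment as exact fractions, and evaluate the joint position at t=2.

Δ: Δ0=5, Δ1=-7/2, Δ2=5
row 1: diag=6, rhs=-51; c'=1/3, d'=-17/2
row 2: denom=6−2·1/3=16/3; d'=(51−2·-17/2)/(16/3)=51/4
back: M2=51/4
back: M1=-17/2−1/3·51/4=-51/4
M: M0=0, M1=-51/4, M2=51/4, M3=0
seg 0: a=0, c=M0/2=0, d=(M1−M0)/(6·1)=-17/8, b=Δ0−h0·(2M0+M1)/6=57/8
seg 1: a=5, c=M1/2=-51/8, d=(M2−M1)/(6·2)=17/8, b=Δ1−h1·(2M1+M2)/6=3/4
seg 2: a=-2, c=M2/2=51/8, d=(M3−M2)/(6·1)=-17/8, b=Δ2−h2·(2M2+M3)/6=3/4
t_q=2 → seg 1, τ=1; S=5+3/4·τ+-51/8·τ²+17/8·τ³=3/2

  seg 0: a=0 b=57/8 c=0 d=-17/8
  seg 1: a=5 b=3/4 c=-51/8 d=17/8
  seg 2: a=-2 b=3/4 c=51/8 d=-17/8
S(2) = 3/2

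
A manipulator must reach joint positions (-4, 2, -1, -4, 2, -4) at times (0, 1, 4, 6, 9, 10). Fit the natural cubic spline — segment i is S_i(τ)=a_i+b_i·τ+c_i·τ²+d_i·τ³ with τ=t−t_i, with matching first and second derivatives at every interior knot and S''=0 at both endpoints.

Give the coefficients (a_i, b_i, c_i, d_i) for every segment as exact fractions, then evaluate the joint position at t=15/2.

  seg 0: a=-4 b=4405/638 c=0 d=-577/638
  seg 1: a=2 b=1337/319 c=-1731/638 d=19/58
  seg 2: a=-1 b=-2069/638 c=75/319 d=7/22
  seg 3: a=-4 b=967/638 c=684/319 d=-115/174
  seg 4: a=2 b=-1105/319 c=-2427/638 d=809/638
S(15/2) = 4427/5104

Δ: Δ0=6, Δ1=-1, Δ2=-3/2, Δ3=2, Δ4=-6
row 1: diag=8, rhs=-42; c'=3/8, d'=-21/4
row 2: denom=10−3·3/8=71/8; d'=(-3−3·-21/4)/(71/8)=102/71
row 3: denom=10−2·16/71=678/71; d'=(21−2·102/71)/(678/71)=429/226
row 4: denom=8−3·71/226=1595/226; d'=(-48−3·429/226)/(1595/226)=-2427/319
back: M4=-2427/319
back: M3=429/226−71/226·-2427/319=1368/319
back: M2=102/71−16/71·1368/319=150/319
back: M1=-21/4−3/8·150/319=-1731/319
M: M0=0, M1=-1731/319, M2=150/319, M3=1368/319, M4=-2427/319, M5=0
seg 0: a=-4, c=M0/2=0, d=(M1−M0)/(6·1)=-577/638, b=Δ0−h0·(2M0+M1)/6=4405/638
seg 1: a=2, c=M1/2=-1731/638, d=(M2−M1)/(6·3)=19/58, b=Δ1−h1·(2M1+M2)/6=1337/319
seg 2: a=-1, c=M2/2=75/319, d=(M3−M2)/(6·2)=7/22, b=Δ2−h2·(2M2+M3)/6=-2069/638
seg 3: a=-4, c=M3/2=684/319, d=(M4−M3)/(6·3)=-115/174, b=Δ3−h3·(2M3+M4)/6=967/638
seg 4: a=2, c=M4/2=-2427/638, d=(M5−M4)/(6·1)=809/638, b=Δ4−h4·(2M4+M5)/6=-1105/319
t_q=15/2 → seg 3, τ=3/2; S=-4+967/638·τ+684/319·τ²+-115/174·τ³=4427/5104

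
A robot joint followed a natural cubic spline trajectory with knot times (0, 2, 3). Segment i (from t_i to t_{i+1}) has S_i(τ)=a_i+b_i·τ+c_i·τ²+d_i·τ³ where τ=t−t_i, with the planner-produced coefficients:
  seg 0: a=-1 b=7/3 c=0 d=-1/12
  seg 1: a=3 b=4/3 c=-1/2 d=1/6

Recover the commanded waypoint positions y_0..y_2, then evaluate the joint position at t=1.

y_0=-1 y_1=3 y_2=4
S(1) = 5/4

y_0 = S_0(0) = a_0 = -1
y_1 = S_1(0) = a_1 = 3
y_2 = S_1(1) = 4
t_q=1 is in segment 0 (τ=1); S_0(τ)=5/4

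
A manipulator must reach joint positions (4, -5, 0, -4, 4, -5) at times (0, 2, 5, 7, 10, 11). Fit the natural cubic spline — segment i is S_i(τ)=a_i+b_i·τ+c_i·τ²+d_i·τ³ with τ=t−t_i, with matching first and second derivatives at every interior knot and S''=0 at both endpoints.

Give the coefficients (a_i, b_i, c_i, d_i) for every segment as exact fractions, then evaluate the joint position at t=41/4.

  seg 0: a=4 b=-76853/12282 c=0 d=2698/6141
  seg 1: a=-5 b=-12101/12282 c=5396/2047 d=-2391/4094
  seg 2: a=0 b=-5758/6141 c=-10727/4094 d=25657/24564
  seg 3: a=-4 b=6851/6141 c=7465/2047 d=-19220/18423
  seg 4: a=4 b=-31759/6141 c=-11755/2047 d=11755/6141
S(41/4) = 311549/131008

Δ: Δ0=-9/2, Δ1=5/3, Δ2=-2, Δ3=8/3, Δ4=-9
row 1: diag=10, rhs=37; c'=3/10, d'=37/10
row 2: denom=10−3·3/10=91/10; d'=(-22−3·37/10)/(91/10)=-331/91
row 3: denom=10−2·20/91=870/91; d'=(28−2·-331/91)/(870/91)=107/29
row 4: denom=8−3·91/290=2047/290; d'=(-70−3·107/29)/(2047/290)=-23510/2047
back: M4=-23510/2047
back: M3=107/29−91/290·-23510/2047=14930/2047
back: M2=-331/91−20/91·14930/2047=-10727/2047
back: M1=37/10−3/10·-10727/2047=10792/2047
M: M0=0, M1=10792/2047, M2=-10727/2047, M3=14930/2047, M4=-23510/2047, M5=0
seg 0: a=4, c=M0/2=0, d=(M1−M0)/(6·2)=2698/6141, b=Δ0−h0·(2M0+M1)/6=-76853/12282
seg 1: a=-5, c=M1/2=5396/2047, d=(M2−M1)/(6·3)=-2391/4094, b=Δ1−h1·(2M1+M2)/6=-12101/12282
seg 2: a=0, c=M2/2=-10727/4094, d=(M3−M2)/(6·2)=25657/24564, b=Δ2−h2·(2M2+M3)/6=-5758/6141
seg 3: a=-4, c=M3/2=7465/2047, d=(M4−M3)/(6·3)=-19220/18423, b=Δ3−h3·(2M3+M4)/6=6851/6141
seg 4: a=4, c=M4/2=-11755/2047, d=(M5−M4)/(6·1)=11755/6141, b=Δ4−h4·(2M4+M5)/6=-31759/6141
t_q=41/4 → seg 4, τ=1/4; S=4+-31759/6141·τ+-11755/2047·τ²+11755/6141·τ³=311549/131008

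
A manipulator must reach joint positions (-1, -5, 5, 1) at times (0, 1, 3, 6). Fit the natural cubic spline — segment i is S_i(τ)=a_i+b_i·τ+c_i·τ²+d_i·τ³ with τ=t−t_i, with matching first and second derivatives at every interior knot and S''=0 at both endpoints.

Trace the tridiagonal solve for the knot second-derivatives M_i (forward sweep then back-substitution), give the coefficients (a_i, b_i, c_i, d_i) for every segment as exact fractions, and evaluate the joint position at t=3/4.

  seg 0: a=-1 b=-35/6 c=0 d=11/6
  seg 1: a=-5 b=-1/3 c=11/2 d=-17/12
  seg 2: a=5 b=14/3 c=-3 d=1/3
S(3/4) = -589/128

Δ: Δ0=-4, Δ1=5, Δ2=-4/3
row 1: diag=6, rhs=54; c'=1/3, d'=9
row 2: denom=10−2·1/3=28/3; d'=(-38−2·9)/(28/3)=-6
back: M2=-6
back: M1=9−1/3·-6=11
M: M0=0, M1=11, M2=-6, M3=0
seg 0: a=-1, c=M0/2=0, d=(M1−M0)/(6·1)=11/6, b=Δ0−h0·(2M0+M1)/6=-35/6
seg 1: a=-5, c=M1/2=11/2, d=(M2−M1)/(6·2)=-17/12, b=Δ1−h1·(2M1+M2)/6=-1/3
seg 2: a=5, c=M2/2=-3, d=(M3−M2)/(6·3)=1/3, b=Δ2−h2·(2M2+M3)/6=14/3
t_q=3/4 → seg 0, τ=3/4; S=-1+-35/6·τ+0·τ²+11/6·τ³=-589/128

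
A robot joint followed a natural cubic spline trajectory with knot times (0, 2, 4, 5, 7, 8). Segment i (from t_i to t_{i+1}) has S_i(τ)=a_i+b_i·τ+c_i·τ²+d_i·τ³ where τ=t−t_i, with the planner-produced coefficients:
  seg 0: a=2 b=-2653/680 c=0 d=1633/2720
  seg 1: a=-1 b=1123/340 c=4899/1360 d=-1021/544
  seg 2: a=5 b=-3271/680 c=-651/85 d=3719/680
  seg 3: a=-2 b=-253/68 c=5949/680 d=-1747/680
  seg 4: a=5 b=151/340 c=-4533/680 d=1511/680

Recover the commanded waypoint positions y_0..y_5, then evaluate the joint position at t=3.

y_0=2 y_1=-1 y_2=5 y_3=-2 y_4=5 y_5=1
S(3) = 10957/2720

y_0 = S_0(0) = a_0 = 2
y_1 = S_1(0) = a_1 = -1
y_2 = S_2(0) = a_2 = 5
y_3 = S_3(0) = a_3 = -2
y_4 = S_4(0) = a_4 = 5
y_5 = S_4(1) = 1
t_q=3 is in segment 1 (τ=1); S_1(τ)=10957/2720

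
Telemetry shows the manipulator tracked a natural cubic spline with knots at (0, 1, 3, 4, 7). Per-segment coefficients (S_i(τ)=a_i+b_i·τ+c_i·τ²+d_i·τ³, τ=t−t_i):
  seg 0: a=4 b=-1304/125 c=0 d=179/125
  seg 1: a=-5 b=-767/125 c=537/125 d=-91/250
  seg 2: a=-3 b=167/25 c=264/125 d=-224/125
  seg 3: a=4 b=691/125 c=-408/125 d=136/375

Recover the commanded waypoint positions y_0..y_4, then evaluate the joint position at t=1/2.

y_0 = S_0(0) = a_0 = 4
y_1 = S_1(0) = a_1 = -5
y_2 = S_2(0) = a_2 = -3
y_3 = S_3(0) = a_3 = 4
y_4 = S_3(3) = 1
t_q=1/2 is in segment 0 (τ=1/2); S_0(τ)=-1037/1000

y_0=4 y_1=-5 y_2=-3 y_3=4 y_4=1
S(1/2) = -1037/1000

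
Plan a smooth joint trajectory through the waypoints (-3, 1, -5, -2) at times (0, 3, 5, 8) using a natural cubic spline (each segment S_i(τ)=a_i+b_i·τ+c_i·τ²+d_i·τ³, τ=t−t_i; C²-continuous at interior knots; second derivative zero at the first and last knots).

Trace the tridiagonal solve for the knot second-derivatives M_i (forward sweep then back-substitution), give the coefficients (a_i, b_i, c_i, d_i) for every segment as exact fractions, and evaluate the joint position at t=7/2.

  seg 0: a=-3 b=47/16 c=0 d=-77/432
  seg 1: a=1 b=-15/8 c=-77/48 d=25/48
  seg 2: a=-5 b=-49/24 c=73/48 d=-73/432
S(7/2) = -35/128

Δ: Δ0=4/3, Δ1=-3, Δ2=1
row 1: diag=10, rhs=-26; c'=1/5, d'=-13/5
row 2: denom=10−2·1/5=48/5; d'=(24−2·-13/5)/(48/5)=73/24
back: M2=73/24
back: M1=-13/5−1/5·73/24=-77/24
M: M0=0, M1=-77/24, M2=73/24, M3=0
seg 0: a=-3, c=M0/2=0, d=(M1−M0)/(6·3)=-77/432, b=Δ0−h0·(2M0+M1)/6=47/16
seg 1: a=1, c=M1/2=-77/48, d=(M2−M1)/(6·2)=25/48, b=Δ1−h1·(2M1+M2)/6=-15/8
seg 2: a=-5, c=M2/2=73/48, d=(M3−M2)/(6·3)=-73/432, b=Δ2−h2·(2M2+M3)/6=-49/24
t_q=7/2 → seg 1, τ=1/2; S=1+-15/8·τ+-77/48·τ²+25/48·τ³=-35/128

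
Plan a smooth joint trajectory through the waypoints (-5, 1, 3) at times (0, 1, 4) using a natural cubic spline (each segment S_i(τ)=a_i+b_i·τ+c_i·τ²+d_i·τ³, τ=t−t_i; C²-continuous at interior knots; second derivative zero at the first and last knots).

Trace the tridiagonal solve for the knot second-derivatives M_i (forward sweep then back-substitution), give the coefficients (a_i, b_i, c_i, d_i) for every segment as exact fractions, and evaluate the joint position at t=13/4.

  seg 0: a=-5 b=20/3 c=0 d=-2/3
  seg 1: a=1 b=14/3 c=-2 d=2/9
S(13/4) = 125/32

Δ: Δ0=6, Δ1=2/3
row 1: diag=8, rhs=-32; c'=3/8, d'=-4
back: M1=-4
M: M0=0, M1=-4, M2=0
seg 0: a=-5, c=M0/2=0, d=(M1−M0)/(6·1)=-2/3, b=Δ0−h0·(2M0+M1)/6=20/3
seg 1: a=1, c=M1/2=-2, d=(M2−M1)/(6·3)=2/9, b=Δ1−h1·(2M1+M2)/6=14/3
t_q=13/4 → seg 1, τ=9/4; S=1+14/3·τ+-2·τ²+2/9·τ³=125/32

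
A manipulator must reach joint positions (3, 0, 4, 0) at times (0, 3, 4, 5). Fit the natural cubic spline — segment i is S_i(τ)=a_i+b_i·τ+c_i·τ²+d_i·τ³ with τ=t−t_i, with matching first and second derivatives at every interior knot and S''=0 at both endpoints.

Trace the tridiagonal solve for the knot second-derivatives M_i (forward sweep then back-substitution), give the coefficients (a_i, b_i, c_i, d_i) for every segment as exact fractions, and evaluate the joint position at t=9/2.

Δ: Δ0=-1, Δ1=4, Δ2=-4
row 1: diag=8, rhs=30; c'=1/8, d'=15/4
row 2: denom=4−1·1/8=31/8; d'=(-48−1·15/4)/(31/8)=-414/31
back: M2=-414/31
back: M1=15/4−1/8·-414/31=168/31
M: M0=0, M1=168/31, M2=-414/31, M3=0
seg 0: a=3, c=M0/2=0, d=(M1−M0)/(6·3)=28/93, b=Δ0−h0·(2M0+M1)/6=-115/31
seg 1: a=0, c=M1/2=84/31, d=(M2−M1)/(6·1)=-97/31, b=Δ1−h1·(2M1+M2)/6=137/31
seg 2: a=4, c=M2/2=-207/31, d=(M3−M2)/(6·1)=69/31, b=Δ2−h2·(2M2+M3)/6=14/31
t_q=9/2 → seg 2, τ=1/2; S=4+14/31·τ+-207/31·τ²+69/31·τ³=703/248

  seg 0: a=3 b=-115/31 c=0 d=28/93
  seg 1: a=0 b=137/31 c=84/31 d=-97/31
  seg 2: a=4 b=14/31 c=-207/31 d=69/31
S(9/2) = 703/248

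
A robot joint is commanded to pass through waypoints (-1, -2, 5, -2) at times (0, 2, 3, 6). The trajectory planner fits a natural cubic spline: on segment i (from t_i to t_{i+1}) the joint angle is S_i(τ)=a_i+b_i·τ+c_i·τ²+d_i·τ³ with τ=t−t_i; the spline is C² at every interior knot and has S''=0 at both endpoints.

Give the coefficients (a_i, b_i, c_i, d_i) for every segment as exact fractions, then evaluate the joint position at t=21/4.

  seg 0: a=-1 b=-973/282 c=0 d=104/141
  seg 1: a=-2 b=1523/282 c=208/47 d=-797/282
  seg 2: a=5 b=814/141 c=-381/94 d=127/282
S(21/4) = 15641/6016

Δ: Δ0=-1/2, Δ1=7, Δ2=-7/3
row 1: diag=6, rhs=45; c'=1/6, d'=15/2
row 2: denom=8−1·1/6=47/6; d'=(-56−1·15/2)/(47/6)=-381/47
back: M2=-381/47
back: M1=15/2−1/6·-381/47=416/47
M: M0=0, M1=416/47, M2=-381/47, M3=0
seg 0: a=-1, c=M0/2=0, d=(M1−M0)/(6·2)=104/141, b=Δ0−h0·(2M0+M1)/6=-973/282
seg 1: a=-2, c=M1/2=208/47, d=(M2−M1)/(6·1)=-797/282, b=Δ1−h1·(2M1+M2)/6=1523/282
seg 2: a=5, c=M2/2=-381/94, d=(M3−M2)/(6·3)=127/282, b=Δ2−h2·(2M2+M3)/6=814/141
t_q=21/4 → seg 2, τ=9/4; S=5+814/141·τ+-381/94·τ²+127/282·τ³=15641/6016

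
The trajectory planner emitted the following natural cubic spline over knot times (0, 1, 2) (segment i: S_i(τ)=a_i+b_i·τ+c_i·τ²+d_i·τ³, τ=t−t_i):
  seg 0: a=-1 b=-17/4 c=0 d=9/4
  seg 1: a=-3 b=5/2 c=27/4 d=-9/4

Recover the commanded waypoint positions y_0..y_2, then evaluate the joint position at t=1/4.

y_0 = S_0(0) = a_0 = -1
y_1 = S_1(0) = a_1 = -3
y_2 = S_1(1) = 4
t_q=1/4 is in segment 0 (τ=1/4); S_0(τ)=-519/256

y_0=-1 y_1=-3 y_2=4
S(1/4) = -519/256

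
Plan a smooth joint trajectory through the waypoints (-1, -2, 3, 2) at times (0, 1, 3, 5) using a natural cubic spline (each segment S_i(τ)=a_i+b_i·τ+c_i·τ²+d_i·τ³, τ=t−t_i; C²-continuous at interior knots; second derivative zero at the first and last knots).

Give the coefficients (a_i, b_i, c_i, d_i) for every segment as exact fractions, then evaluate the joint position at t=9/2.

Δ: Δ0=-1, Δ1=5/2, Δ2=-1/2
row 1: diag=6, rhs=21; c'=1/3, d'=7/2
row 2: denom=8−2·1/3=22/3; d'=(-18−2·7/2)/(22/3)=-75/22
back: M2=-75/22
back: M1=7/2−1/3·-75/22=51/11
M: M0=0, M1=51/11, M2=-75/22, M3=0
seg 0: a=-1, c=M0/2=0, d=(M1−M0)/(6·1)=17/22, b=Δ0−h0·(2M0+M1)/6=-39/22
seg 1: a=-2, c=M1/2=51/22, d=(M2−M1)/(6·2)=-59/88, b=Δ1−h1·(2M1+M2)/6=6/11
seg 2: a=3, c=M2/2=-75/44, d=(M3−M2)/(6·2)=25/88, b=Δ2−h2·(2M2+M3)/6=39/22
t_q=9/2 → seg 2, τ=3/2; S=3+39/22·τ+-75/44·τ²+25/88·τ³=1959/704

  seg 0: a=-1 b=-39/22 c=0 d=17/22
  seg 1: a=-2 b=6/11 c=51/22 d=-59/88
  seg 2: a=3 b=39/22 c=-75/44 d=25/88
S(9/2) = 1959/704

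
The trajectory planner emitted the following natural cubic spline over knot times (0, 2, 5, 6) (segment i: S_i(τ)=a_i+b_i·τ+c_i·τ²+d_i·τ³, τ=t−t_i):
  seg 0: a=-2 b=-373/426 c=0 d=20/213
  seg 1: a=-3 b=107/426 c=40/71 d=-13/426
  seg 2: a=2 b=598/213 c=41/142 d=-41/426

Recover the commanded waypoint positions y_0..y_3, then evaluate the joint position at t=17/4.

y_0 = S_0(0) = a_0 = -2
y_1 = S_1(0) = a_1 = -3
y_2 = S_2(0) = a_2 = 2
y_3 = S_2(1) = 5
t_q=17/4 is in segment 1 (τ=9/4); S_1(τ)=633/9088

y_0=-2 y_1=-3 y_2=2 y_3=5
S(17/4) = 633/9088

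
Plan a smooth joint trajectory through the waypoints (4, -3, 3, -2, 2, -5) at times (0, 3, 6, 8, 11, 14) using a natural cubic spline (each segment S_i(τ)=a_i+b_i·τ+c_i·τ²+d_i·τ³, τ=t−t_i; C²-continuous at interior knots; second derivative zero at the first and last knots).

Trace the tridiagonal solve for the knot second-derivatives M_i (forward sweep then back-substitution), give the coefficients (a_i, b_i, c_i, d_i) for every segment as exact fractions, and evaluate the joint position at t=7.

Δ: Δ0=-7/3, Δ1=2, Δ2=-5/2, Δ3=4/3, Δ4=-7/3
row 1: diag=12, rhs=26; c'=1/4, d'=13/6
row 2: denom=10−3·1/4=37/4; d'=(-27−3·13/6)/(37/4)=-134/37
row 3: denom=10−2·8/37=354/37; d'=(23−2·-134/37)/(354/37)=373/118
row 4: denom=12−3·37/118=1305/118; d'=(-22−3·373/118)/(1305/118)=-743/261
back: M4=-743/261
back: M3=373/118−37/118·-743/261=1058/261
back: M2=-134/37−8/37·1058/261=-1174/261
back: M1=13/6−1/4·-1174/261=859/261
M: M0=0, M1=859/261, M2=-1174/261, M3=1058/261, M4=-743/261, M5=0
seg 0: a=4, c=M0/2=0, d=(M1−M0)/(6·3)=859/4698, b=Δ0−h0·(2M0+M1)/6=-2077/522
seg 1: a=-3, c=M1/2=859/522, d=(M2−M1)/(6·3)=-2033/4698, b=Δ1−h1·(2M1+M2)/6=250/261
seg 2: a=3, c=M2/2=-587/261, d=(M3−M2)/(6·2)=62/87, b=Δ2−h2·(2M2+M3)/6=-445/522
seg 3: a=-2, c=M3/2=529/261, d=(M4−M3)/(6·3)=-1801/4698, b=Δ3−h3·(2M3+M4)/6=-677/522
seg 4: a=2, c=M4/2=-743/522, d=(M5−M4)/(6·3)=743/4698, b=Δ4−h4·(2M4+M5)/6=134/261
t_q=7 → seg 2, τ=1; S=3+-445/522·τ+-587/261·τ²+62/87·τ³=11/18

  seg 0: a=4 b=-2077/522 c=0 d=859/4698
  seg 1: a=-3 b=250/261 c=859/522 d=-2033/4698
  seg 2: a=3 b=-445/522 c=-587/261 d=62/87
  seg 3: a=-2 b=-677/522 c=529/261 d=-1801/4698
  seg 4: a=2 b=134/261 c=-743/522 d=743/4698
S(7) = 11/18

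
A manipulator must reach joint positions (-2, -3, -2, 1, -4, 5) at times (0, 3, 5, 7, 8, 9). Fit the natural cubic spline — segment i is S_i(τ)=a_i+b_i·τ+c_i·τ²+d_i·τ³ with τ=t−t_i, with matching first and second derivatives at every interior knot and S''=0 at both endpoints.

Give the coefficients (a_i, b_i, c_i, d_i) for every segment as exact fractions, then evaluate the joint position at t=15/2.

  seg 0: a=-2 b=-497/2382 c=0 d=-11/794
  seg 1: a=-3 b=-694/1191 c=-99/794 d=3173/9528
  seg 2: a=-2 b=6943/2382 c=2975/1588 d=-12295/9528
  seg 3: a=1 b=-6046/1191 c=-2330/397 d=7081/1191
  seg 4: a=-4 b=1217/1191 c=4751/397 d=-4751/1191
S(15/2) = -7185/3176

Δ: Δ0=-1/3, Δ1=1/2, Δ2=3/2, Δ3=-5, Δ4=9
row 1: diag=10, rhs=5; c'=1/5, d'=1/2
row 2: denom=8−2·1/5=38/5; d'=(6−2·1/2)/(38/5)=25/38
row 3: denom=6−2·5/19=104/19; d'=(-39−2·25/38)/(104/19)=-383/52
row 4: denom=4−1·19/104=397/104; d'=(84−1·-383/52)/(397/104)=9502/397
back: M4=9502/397
back: M3=-383/52−19/104·9502/397=-4660/397
back: M2=25/38−5/19·-4660/397=2975/794
back: M1=1/2−1/5·2975/794=-99/397
M: M0=0, M1=-99/397, M2=2975/794, M3=-4660/397, M4=9502/397, M5=0
seg 0: a=-2, c=M0/2=0, d=(M1−M0)/(6·3)=-11/794, b=Δ0−h0·(2M0+M1)/6=-497/2382
seg 1: a=-3, c=M1/2=-99/794, d=(M2−M1)/(6·2)=3173/9528, b=Δ1−h1·(2M1+M2)/6=-694/1191
seg 2: a=-2, c=M2/2=2975/1588, d=(M3−M2)/(6·2)=-12295/9528, b=Δ2−h2·(2M2+M3)/6=6943/2382
seg 3: a=1, c=M3/2=-2330/397, d=(M4−M3)/(6·1)=7081/1191, b=Δ3−h3·(2M3+M4)/6=-6046/1191
seg 4: a=-4, c=M4/2=4751/397, d=(M5−M4)/(6·1)=-4751/1191, b=Δ4−h4·(2M4+M5)/6=1217/1191
t_q=15/2 → seg 3, τ=1/2; S=1+-6046/1191·τ+-2330/397·τ²+7081/1191·τ³=-7185/3176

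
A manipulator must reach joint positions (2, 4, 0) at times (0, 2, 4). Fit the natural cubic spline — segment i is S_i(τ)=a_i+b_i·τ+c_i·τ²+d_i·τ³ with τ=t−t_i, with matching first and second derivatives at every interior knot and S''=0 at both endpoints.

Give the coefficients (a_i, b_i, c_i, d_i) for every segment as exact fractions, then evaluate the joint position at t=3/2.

Δ: Δ0=1, Δ1=-2
row 1: diag=8, rhs=-18; c'=1/4, d'=-9/4
back: M1=-9/4
M: M0=0, M1=-9/4, M2=0
seg 0: a=2, c=M0/2=0, d=(M1−M0)/(6·2)=-3/16, b=Δ0−h0·(2M0+M1)/6=7/4
seg 1: a=4, c=M1/2=-9/8, d=(M2−M1)/(6·2)=3/16, b=Δ1−h1·(2M1+M2)/6=-1/2
t_q=3/2 → seg 0, τ=3/2; S=2+7/4·τ+0·τ²+-3/16·τ³=511/128

  seg 0: a=2 b=7/4 c=0 d=-3/16
  seg 1: a=4 b=-1/2 c=-9/8 d=3/16
S(3/2) = 511/128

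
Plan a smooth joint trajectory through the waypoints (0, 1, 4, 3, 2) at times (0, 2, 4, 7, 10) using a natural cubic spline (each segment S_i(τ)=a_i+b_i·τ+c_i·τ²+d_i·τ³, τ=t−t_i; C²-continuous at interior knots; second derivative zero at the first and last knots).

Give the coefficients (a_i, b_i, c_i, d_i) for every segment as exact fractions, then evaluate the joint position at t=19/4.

  seg 0: a=0 b=11/84 c=0 d=31/336
  seg 1: a=1 b=26/21 c=31/56 d=-71/336
  seg 2: a=4 b=11/12 c=-5/7 d=25/252
  seg 3: a=3 b=-29/42 c=5/28 d=-5/252
S(19/4) = 7755/1792

Δ: Δ0=1/2, Δ1=3/2, Δ2=-1/3, Δ3=-1/3
row 1: diag=8, rhs=6; c'=1/4, d'=3/4
row 2: denom=10−2·1/4=19/2; d'=(-11−2·3/4)/(19/2)=-25/19
row 3: denom=12−3·6/19=210/19; d'=(0−3·-25/19)/(210/19)=5/14
back: M3=5/14
back: M2=-25/19−6/19·5/14=-10/7
back: M1=3/4−1/4·-10/7=31/28
M: M0=0, M1=31/28, M2=-10/7, M3=5/14, M4=0
seg 0: a=0, c=M0/2=0, d=(M1−M0)/(6·2)=31/336, b=Δ0−h0·(2M0+M1)/6=11/84
seg 1: a=1, c=M1/2=31/56, d=(M2−M1)/(6·2)=-71/336, b=Δ1−h1·(2M1+M2)/6=26/21
seg 2: a=4, c=M2/2=-5/7, d=(M3−M2)/(6·3)=25/252, b=Δ2−h2·(2M2+M3)/6=11/12
seg 3: a=3, c=M3/2=5/28, d=(M4−M3)/(6·3)=-5/252, b=Δ3−h3·(2M3+M4)/6=-29/42
t_q=19/4 → seg 2, τ=3/4; S=4+11/12·τ+-5/7·τ²+25/252·τ³=7755/1792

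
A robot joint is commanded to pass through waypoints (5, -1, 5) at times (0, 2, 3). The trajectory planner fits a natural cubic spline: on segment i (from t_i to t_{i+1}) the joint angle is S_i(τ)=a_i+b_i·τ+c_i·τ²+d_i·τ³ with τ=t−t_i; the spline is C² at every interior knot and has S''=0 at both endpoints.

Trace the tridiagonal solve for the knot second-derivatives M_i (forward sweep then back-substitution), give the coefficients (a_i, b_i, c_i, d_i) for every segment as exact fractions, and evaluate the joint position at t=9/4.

Δ: Δ0=-3, Δ1=6
row 1: diag=6, rhs=54; c'=1/6, d'=9
back: M1=9
M: M0=0, M1=9, M2=0
seg 0: a=5, c=M0/2=0, d=(M1−M0)/(6·2)=3/4, b=Δ0−h0·(2M0+M1)/6=-6
seg 1: a=-1, c=M1/2=9/2, d=(M2−M1)/(6·1)=-3/2, b=Δ1−h1·(2M1+M2)/6=3
t_q=9/4 → seg 1, τ=1/4; S=-1+3·τ+9/2·τ²+-3/2·τ³=1/128

  seg 0: a=5 b=-6 c=0 d=3/4
  seg 1: a=-1 b=3 c=9/2 d=-3/2
S(9/4) = 1/128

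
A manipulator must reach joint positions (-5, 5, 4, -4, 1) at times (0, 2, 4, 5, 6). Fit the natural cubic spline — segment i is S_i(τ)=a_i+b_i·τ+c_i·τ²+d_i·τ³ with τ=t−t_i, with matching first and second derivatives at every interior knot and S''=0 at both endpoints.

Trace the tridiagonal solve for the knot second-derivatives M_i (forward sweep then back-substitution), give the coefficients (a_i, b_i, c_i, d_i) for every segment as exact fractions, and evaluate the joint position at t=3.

  seg 0: a=-5 b=307/56 c=0 d=-27/224
  seg 1: a=5 b=113/28 c=-81/112 d=-173/224
  seg 2: a=4 b=-65/8 c=-75/14 d=307/56
  seg 3: a=-4 b=-67/28 c=621/56 d=-207/56
S(3) = 1689/224

Δ: Δ0=5, Δ1=-1/2, Δ2=-8, Δ3=5
row 1: diag=8, rhs=-33; c'=1/4, d'=-33/8
row 2: denom=6−2·1/4=11/2; d'=(-45−2·-33/8)/(11/2)=-147/22
row 3: denom=4−1·2/11=42/11; d'=(78−1·-147/22)/(42/11)=621/28
back: M3=621/28
back: M2=-147/22−2/11·621/28=-75/7
back: M1=-33/8−1/4·-75/7=-81/56
M: M0=0, M1=-81/56, M2=-75/7, M3=621/28, M4=0
seg 0: a=-5, c=M0/2=0, d=(M1−M0)/(6·2)=-27/224, b=Δ0−h0·(2M0+M1)/6=307/56
seg 1: a=5, c=M1/2=-81/112, d=(M2−M1)/(6·2)=-173/224, b=Δ1−h1·(2M1+M2)/6=113/28
seg 2: a=4, c=M2/2=-75/14, d=(M3−M2)/(6·1)=307/56, b=Δ2−h2·(2M2+M3)/6=-65/8
seg 3: a=-4, c=M3/2=621/56, d=(M4−M3)/(6·1)=-207/56, b=Δ3−h3·(2M3+M4)/6=-67/28
t_q=3 → seg 1, τ=1; S=5+113/28·τ+-81/112·τ²+-173/224·τ³=1689/224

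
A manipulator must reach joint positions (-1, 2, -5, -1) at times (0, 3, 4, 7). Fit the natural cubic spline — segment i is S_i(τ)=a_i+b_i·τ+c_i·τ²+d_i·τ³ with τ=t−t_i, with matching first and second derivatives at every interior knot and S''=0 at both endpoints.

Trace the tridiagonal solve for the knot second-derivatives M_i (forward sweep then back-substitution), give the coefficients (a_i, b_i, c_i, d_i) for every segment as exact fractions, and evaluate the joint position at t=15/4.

Δ: Δ0=1, Δ1=-7, Δ2=4/3
row 1: diag=8, rhs=-48; c'=1/8, d'=-6
row 2: denom=8−1·1/8=63/8; d'=(50−1·-6)/(63/8)=64/9
back: M2=64/9
back: M1=-6−1/8·64/9=-62/9
M: M0=0, M1=-62/9, M2=64/9, M3=0
seg 0: a=-1, c=M0/2=0, d=(M1−M0)/(6·3)=-31/81, b=Δ0−h0·(2M0+M1)/6=40/9
seg 1: a=2, c=M1/2=-31/9, d=(M2−M1)/(6·1)=7/3, b=Δ1−h1·(2M1+M2)/6=-53/9
seg 2: a=-5, c=M2/2=32/9, d=(M3−M2)/(6·3)=-32/81, b=Δ2−h2·(2M2+M3)/6=-52/9
t_q=15/4 → seg 1, τ=3/4; S=2+-53/9·τ+-31/9·τ²+7/3·τ³=-647/192

  seg 0: a=-1 b=40/9 c=0 d=-31/81
  seg 1: a=2 b=-53/9 c=-31/9 d=7/3
  seg 2: a=-5 b=-52/9 c=32/9 d=-32/81
S(15/4) = -647/192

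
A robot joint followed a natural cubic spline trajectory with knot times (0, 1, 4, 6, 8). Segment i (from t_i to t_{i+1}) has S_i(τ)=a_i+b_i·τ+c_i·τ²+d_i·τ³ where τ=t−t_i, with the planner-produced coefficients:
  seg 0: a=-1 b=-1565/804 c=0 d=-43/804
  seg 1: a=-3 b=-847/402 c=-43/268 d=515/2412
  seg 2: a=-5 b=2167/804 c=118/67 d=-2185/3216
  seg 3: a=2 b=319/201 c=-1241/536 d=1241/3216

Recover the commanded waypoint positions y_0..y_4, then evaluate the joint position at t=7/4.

y_0=-1 y_1=-3 y_2=-5 y_3=2 y_4=-1
S(7/4) = -78563/17152

y_0 = S_0(0) = a_0 = -1
y_1 = S_1(0) = a_1 = -3
y_2 = S_2(0) = a_2 = -5
y_3 = S_3(0) = a_3 = 2
y_4 = S_3(2) = -1
t_q=7/4 is in segment 1 (τ=3/4); S_1(τ)=-78563/17152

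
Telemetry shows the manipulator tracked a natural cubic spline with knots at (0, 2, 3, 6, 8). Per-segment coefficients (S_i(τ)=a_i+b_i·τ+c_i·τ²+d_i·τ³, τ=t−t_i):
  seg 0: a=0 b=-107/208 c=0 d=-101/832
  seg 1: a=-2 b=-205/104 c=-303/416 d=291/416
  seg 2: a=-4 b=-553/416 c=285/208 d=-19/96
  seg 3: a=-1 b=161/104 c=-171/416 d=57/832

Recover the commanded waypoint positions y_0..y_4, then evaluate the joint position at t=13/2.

y_0 = S_0(0) = a_0 = 0
y_1 = S_1(0) = a_1 = -2
y_2 = S_2(0) = a_2 = -4
y_3 = S_3(0) = a_3 = -1
y_4 = S_3(2) = 1
t_q=13/2 is in segment 3 (τ=1/2); S_3(τ)=-2131/6656

y_0=0 y_1=-2 y_2=-4 y_3=-1 y_4=1
S(13/2) = -2131/6656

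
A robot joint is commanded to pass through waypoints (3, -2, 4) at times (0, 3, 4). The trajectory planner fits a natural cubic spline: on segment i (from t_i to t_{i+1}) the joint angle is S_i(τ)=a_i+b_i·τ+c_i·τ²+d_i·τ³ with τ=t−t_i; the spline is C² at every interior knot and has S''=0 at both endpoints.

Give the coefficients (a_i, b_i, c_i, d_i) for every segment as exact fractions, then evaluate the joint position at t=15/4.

Δ: Δ0=-5/3, Δ1=6
row 1: diag=8, rhs=46; c'=1/8, d'=23/4
back: M1=23/4
M: M0=0, M1=23/4, M2=0
seg 0: a=3, c=M0/2=0, d=(M1−M0)/(6·3)=23/72, b=Δ0−h0·(2M0+M1)/6=-109/24
seg 1: a=-2, c=M1/2=23/8, d=(M2−M1)/(6·1)=-23/24, b=Δ1−h1·(2M1+M2)/6=49/12
t_q=15/4 → seg 1, τ=3/4; S=-2+49/12·τ+23/8·τ²+-23/24·τ³=1165/512

  seg 0: a=3 b=-109/24 c=0 d=23/72
  seg 1: a=-2 b=49/12 c=23/8 d=-23/24
S(15/4) = 1165/512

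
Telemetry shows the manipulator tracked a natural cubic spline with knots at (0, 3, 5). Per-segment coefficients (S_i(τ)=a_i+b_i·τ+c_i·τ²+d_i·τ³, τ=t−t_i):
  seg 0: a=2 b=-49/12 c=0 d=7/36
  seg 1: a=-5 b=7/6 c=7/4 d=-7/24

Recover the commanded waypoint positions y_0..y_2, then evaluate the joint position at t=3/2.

y_0 = S_0(0) = a_0 = 2
y_1 = S_1(0) = a_1 = -5
y_2 = S_1(2) = 2
t_q=3/2 is in segment 0 (τ=3/2); S_0(τ)=-111/32

y_0=2 y_1=-5 y_2=2
S(3/2) = -111/32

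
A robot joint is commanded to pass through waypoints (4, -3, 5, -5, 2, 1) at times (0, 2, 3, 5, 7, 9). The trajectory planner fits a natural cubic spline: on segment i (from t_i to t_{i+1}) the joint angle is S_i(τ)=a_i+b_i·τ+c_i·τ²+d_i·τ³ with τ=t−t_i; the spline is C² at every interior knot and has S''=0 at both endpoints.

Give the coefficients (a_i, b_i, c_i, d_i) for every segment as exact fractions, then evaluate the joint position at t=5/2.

  seg 0: a=4 b=-2681/318 c=0 d=196/159
  seg 1: a=-3 b=2023/318 c=392/53 d=-1831/318
  seg 2: a=5 b=617/159 c=-1047/106 d=1729/636
  seg 3: a=-5 b=-478/159 c=341/53 d=-2023/1272
  seg 4: a=2 b=1159/318 c=-659/212 d=659/1272
S(5/2) = 1111/848

Δ: Δ0=-7/2, Δ1=8, Δ2=-5, Δ3=7/2, Δ4=-1/2
row 1: diag=6, rhs=69; c'=1/6, d'=23/2
row 2: denom=6−1·1/6=35/6; d'=(-78−1·23/2)/(35/6)=-537/35
row 3: denom=8−2·12/35=256/35; d'=(51−2·-537/35)/(256/35)=2859/256
row 4: denom=8−2·35/128=477/64; d'=(-24−2·2859/256)/(477/64)=-659/106
back: M4=-659/106
back: M3=2859/256−35/128·-659/106=682/53
back: M2=-537/35−12/35·682/53=-1047/53
back: M1=23/2−1/6·-1047/53=784/53
M: M0=0, M1=784/53, M2=-1047/53, M3=682/53, M4=-659/106, M5=0
seg 0: a=4, c=M0/2=0, d=(M1−M0)/(6·2)=196/159, b=Δ0−h0·(2M0+M1)/6=-2681/318
seg 1: a=-3, c=M1/2=392/53, d=(M2−M1)/(6·1)=-1831/318, b=Δ1−h1·(2M1+M2)/6=2023/318
seg 2: a=5, c=M2/2=-1047/106, d=(M3−M2)/(6·2)=1729/636, b=Δ2−h2·(2M2+M3)/6=617/159
seg 3: a=-5, c=M3/2=341/53, d=(M4−M3)/(6·2)=-2023/1272, b=Δ3−h3·(2M3+M4)/6=-478/159
seg 4: a=2, c=M4/2=-659/212, d=(M5−M4)/(6·2)=659/1272, b=Δ4−h4·(2M4+M5)/6=1159/318
t_q=5/2 → seg 1, τ=1/2; S=-3+2023/318·τ+392/53·τ²+-1831/318·τ³=1111/848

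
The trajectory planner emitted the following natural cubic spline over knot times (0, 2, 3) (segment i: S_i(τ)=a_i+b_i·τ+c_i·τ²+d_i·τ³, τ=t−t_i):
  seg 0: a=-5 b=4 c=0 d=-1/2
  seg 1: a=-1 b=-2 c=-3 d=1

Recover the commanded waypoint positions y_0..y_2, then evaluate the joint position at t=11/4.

y_0=-5 y_1=-1 y_2=-5
S(11/4) = -241/64

y_0 = S_0(0) = a_0 = -5
y_1 = S_1(0) = a_1 = -1
y_2 = S_1(1) = -5
t_q=11/4 is in segment 1 (τ=3/4); S_1(τ)=-241/64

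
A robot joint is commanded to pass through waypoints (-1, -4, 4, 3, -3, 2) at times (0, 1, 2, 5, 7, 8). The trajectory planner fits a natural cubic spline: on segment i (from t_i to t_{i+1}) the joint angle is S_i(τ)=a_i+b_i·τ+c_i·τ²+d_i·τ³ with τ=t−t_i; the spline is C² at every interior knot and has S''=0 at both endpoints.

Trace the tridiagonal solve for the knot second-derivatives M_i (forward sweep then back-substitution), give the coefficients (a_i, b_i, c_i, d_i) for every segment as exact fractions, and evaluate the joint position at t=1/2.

  seg 0: a=-1 b=-13897/2280 c=0 d=7057/2280
  seg 1: a=-4 b=3637/1140 c=7057/760 d=-2041/456
  seg 2: a=4 b=19001/2280 c=-787/190 d=2857/6840
  seg 3: a=3 b=-1195/228 c=-291/760 d=857/1140
  seg 4: a=-3 b=2563/1140 c=3137/760 d=-3137/2280
S(1/2) = -22257/6080

Δ: Δ0=-3, Δ1=8, Δ2=-1/3, Δ3=-3, Δ4=5
row 1: diag=4, rhs=66; c'=1/4, d'=33/2
row 2: denom=8−1·1/4=31/4; d'=(-50−1·33/2)/(31/4)=-266/31
row 3: denom=10−3·12/31=274/31; d'=(-16−3·-266/31)/(274/31)=151/137
row 4: denom=6−2·31/137=760/137; d'=(48−2·151/137)/(760/137)=3137/380
back: M4=3137/380
back: M3=151/137−31/137·3137/380=-291/380
back: M2=-266/31−12/31·-291/380=-787/95
back: M1=33/2−1/4·-787/95=7057/380
M: M0=0, M1=7057/380, M2=-787/95, M3=-291/380, M4=3137/380, M5=0
seg 0: a=-1, c=M0/2=0, d=(M1−M0)/(6·1)=7057/2280, b=Δ0−h0·(2M0+M1)/6=-13897/2280
seg 1: a=-4, c=M1/2=7057/760, d=(M2−M1)/(6·1)=-2041/456, b=Δ1−h1·(2M1+M2)/6=3637/1140
seg 2: a=4, c=M2/2=-787/190, d=(M3−M2)/(6·3)=2857/6840, b=Δ2−h2·(2M2+M3)/6=19001/2280
seg 3: a=3, c=M3/2=-291/760, d=(M4−M3)/(6·2)=857/1140, b=Δ3−h3·(2M3+M4)/6=-1195/228
seg 4: a=-3, c=M4/2=3137/760, d=(M5−M4)/(6·1)=-3137/2280, b=Δ4−h4·(2M4+M5)/6=2563/1140
t_q=1/2 → seg 0, τ=1/2; S=-1+-13897/2280·τ+0·τ²+7057/2280·τ³=-22257/6080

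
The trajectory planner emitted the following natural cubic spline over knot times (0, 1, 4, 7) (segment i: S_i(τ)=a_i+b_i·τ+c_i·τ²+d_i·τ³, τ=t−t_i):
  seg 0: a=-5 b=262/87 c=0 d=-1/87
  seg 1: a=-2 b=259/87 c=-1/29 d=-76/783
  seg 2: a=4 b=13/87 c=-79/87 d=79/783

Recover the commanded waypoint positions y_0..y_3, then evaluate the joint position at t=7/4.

y_0 = S_0(0) = a_0 = -5
y_1 = S_1(0) = a_1 = -2
y_2 = S_2(0) = a_2 = 4
y_3 = S_2(3) = -1
t_q=7/4 is in segment 1 (τ=3/4); S_1(τ)=5/29

y_0=-5 y_1=-2 y_2=4 y_3=-1
S(7/4) = 5/29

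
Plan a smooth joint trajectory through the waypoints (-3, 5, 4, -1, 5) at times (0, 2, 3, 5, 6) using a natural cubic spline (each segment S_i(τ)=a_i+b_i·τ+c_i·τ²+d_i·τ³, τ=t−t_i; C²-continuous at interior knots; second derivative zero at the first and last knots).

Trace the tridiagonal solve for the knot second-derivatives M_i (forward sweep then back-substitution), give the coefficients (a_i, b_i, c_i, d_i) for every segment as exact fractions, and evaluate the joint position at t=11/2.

  seg 0: a=-3 b=506/93 c=0 d=-67/186
  seg 1: a=5 b=104/93 c=-67/31 d=4/93
  seg 2: a=4 b=-286/93 c=-63/31 d=863/744
  seg 3: a=-1 b=505/186 c=611/124 d=-611/372
S(11/2) = 1373/992

Δ: Δ0=4, Δ1=-1, Δ2=-5/2, Δ3=6
row 1: diag=6, rhs=-30; c'=1/6, d'=-5
row 2: denom=6−1·1/6=35/6; d'=(-9−1·-5)/(35/6)=-24/35
row 3: denom=6−2·12/35=186/35; d'=(51−2·-24/35)/(186/35)=611/62
back: M3=611/62
back: M2=-24/35−12/35·611/62=-126/31
back: M1=-5−1/6·-126/31=-134/31
M: M0=0, M1=-134/31, M2=-126/31, M3=611/62, M4=0
seg 0: a=-3, c=M0/2=0, d=(M1−M0)/(6·2)=-67/186, b=Δ0−h0·(2M0+M1)/6=506/93
seg 1: a=5, c=M1/2=-67/31, d=(M2−M1)/(6·1)=4/93, b=Δ1−h1·(2M1+M2)/6=104/93
seg 2: a=4, c=M2/2=-63/31, d=(M3−M2)/(6·2)=863/744, b=Δ2−h2·(2M2+M3)/6=-286/93
seg 3: a=-1, c=M3/2=611/124, d=(M4−M3)/(6·1)=-611/372, b=Δ3−h3·(2M3+M4)/6=505/186
t_q=11/2 → seg 3, τ=1/2; S=-1+505/186·τ+611/124·τ²+-611/372·τ³=1373/992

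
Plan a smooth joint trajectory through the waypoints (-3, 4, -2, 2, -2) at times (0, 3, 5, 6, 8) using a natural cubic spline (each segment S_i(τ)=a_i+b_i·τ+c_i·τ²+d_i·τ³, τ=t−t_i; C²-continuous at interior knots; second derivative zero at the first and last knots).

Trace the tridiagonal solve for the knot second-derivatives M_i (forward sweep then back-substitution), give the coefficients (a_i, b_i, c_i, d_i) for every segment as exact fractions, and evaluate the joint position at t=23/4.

Δ: Δ0=7/3, Δ1=-3, Δ2=4, Δ3=-2
row 1: diag=10, rhs=-32; c'=1/5, d'=-16/5
row 2: denom=6−2·1/5=28/5; d'=(42−2·-16/5)/(28/5)=121/14
row 3: denom=6−1·5/28=163/28; d'=(-36−1·121/14)/(163/28)=-1250/163
back: M3=-1250/163
back: M2=121/14−5/28·-1250/163=1632/163
back: M1=-16/5−1/5·1632/163=-848/163
M: M0=0, M1=-848/163, M2=1632/163, M3=-1250/163, M4=0
seg 0: a=-3, c=M0/2=0, d=(M1−M0)/(6·3)=-424/1467, b=Δ0−h0·(2M0+M1)/6=2413/489
seg 1: a=4, c=M1/2=-424/163, d=(M2−M1)/(6·2)=620/489, b=Δ1−h1·(2M1+M2)/6=-1403/489
seg 2: a=-2, c=M2/2=816/163, d=(M3−M2)/(6·1)=-1441/489, b=Δ2−h2·(2M2+M3)/6=949/489
seg 3: a=2, c=M3/2=-625/163, d=(M4−M3)/(6·2)=625/978, b=Δ3−h3·(2M3+M4)/6=1522/489
t_q=23/4 → seg 2, τ=3/4; S=-2+949/489·τ+816/163·τ²+-1441/489·τ³=10727/10432

  seg 0: a=-3 b=2413/489 c=0 d=-424/1467
  seg 1: a=4 b=-1403/489 c=-424/163 d=620/489
  seg 2: a=-2 b=949/489 c=816/163 d=-1441/489
  seg 3: a=2 b=1522/489 c=-625/163 d=625/978
S(23/4) = 10727/10432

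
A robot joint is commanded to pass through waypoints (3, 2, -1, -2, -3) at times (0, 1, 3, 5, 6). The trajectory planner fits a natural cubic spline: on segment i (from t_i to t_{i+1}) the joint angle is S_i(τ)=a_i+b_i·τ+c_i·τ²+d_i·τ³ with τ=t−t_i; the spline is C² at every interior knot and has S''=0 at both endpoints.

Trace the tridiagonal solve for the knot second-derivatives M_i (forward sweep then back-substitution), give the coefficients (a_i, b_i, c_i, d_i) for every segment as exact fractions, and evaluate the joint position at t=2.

Δ: Δ0=-1, Δ1=-3/2, Δ2=-1/2, Δ3=-1
row 1: diag=6, rhs=-3; c'=1/3, d'=-1/2
row 2: denom=8−2·1/3=22/3; d'=(6−2·-1/2)/(22/3)=21/22
row 3: denom=6−2·3/11=60/11; d'=(-3−2·21/22)/(60/11)=-9/10
back: M3=-9/10
back: M2=21/22−3/11·-9/10=6/5
back: M1=-1/2−1/3·6/5=-9/10
M: M0=0, M1=-9/10, M2=6/5, M3=-9/10, M4=0
seg 0: a=3, c=M0/2=0, d=(M1−M0)/(6·1)=-3/20, b=Δ0−h0·(2M0+M1)/6=-17/20
seg 1: a=2, c=M1/2=-9/20, d=(M2−M1)/(6·2)=7/40, b=Δ1−h1·(2M1+M2)/6=-13/10
seg 2: a=-1, c=M2/2=3/5, d=(M3−M2)/(6·2)=-7/40, b=Δ2−h2·(2M2+M3)/6=-1
seg 3: a=-2, c=M3/2=-9/20, d=(M4−M3)/(6·1)=3/20, b=Δ3−h3·(2M3+M4)/6=-7/10
t_q=2 → seg 1, τ=1; S=2+-13/10·τ+-9/20·τ²+7/40·τ³=17/40

  seg 0: a=3 b=-17/20 c=0 d=-3/20
  seg 1: a=2 b=-13/10 c=-9/20 d=7/40
  seg 2: a=-1 b=-1 c=3/5 d=-7/40
  seg 3: a=-2 b=-7/10 c=-9/20 d=3/20
S(2) = 17/40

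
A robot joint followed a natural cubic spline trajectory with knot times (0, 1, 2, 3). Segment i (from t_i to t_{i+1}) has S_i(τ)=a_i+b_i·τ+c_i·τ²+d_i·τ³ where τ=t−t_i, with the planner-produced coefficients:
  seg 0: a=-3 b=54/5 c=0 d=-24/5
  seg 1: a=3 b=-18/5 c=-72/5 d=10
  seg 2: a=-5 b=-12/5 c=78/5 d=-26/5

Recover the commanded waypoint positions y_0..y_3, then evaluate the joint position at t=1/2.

y_0=-3 y_1=3 y_2=-5 y_3=3
S(1/2) = 9/5

y_0 = S_0(0) = a_0 = -3
y_1 = S_1(0) = a_1 = 3
y_2 = S_2(0) = a_2 = -5
y_3 = S_2(1) = 3
t_q=1/2 is in segment 0 (τ=1/2); S_0(τ)=9/5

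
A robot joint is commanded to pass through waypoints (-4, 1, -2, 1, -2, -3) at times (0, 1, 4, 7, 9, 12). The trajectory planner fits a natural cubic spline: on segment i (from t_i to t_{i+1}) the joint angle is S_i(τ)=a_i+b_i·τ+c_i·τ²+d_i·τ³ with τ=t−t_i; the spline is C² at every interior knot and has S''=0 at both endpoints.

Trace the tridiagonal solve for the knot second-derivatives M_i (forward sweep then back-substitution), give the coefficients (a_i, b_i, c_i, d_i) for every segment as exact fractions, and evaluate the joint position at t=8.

  seg 0: a=-4 b=7559/1272 c=0 d=-1199/1272
  seg 1: a=1 b=1981/636 c=-1199/424 d=5557/11448
  seg 2: a=-2 b=-949/1272 c=245/159 d=-3659/11448
  seg 3: a=1 b=-83/636 c=-1699/1272 d=69/212
  seg 4: a=-2 b=-997/636 c=785/1272 d=-785/11448
S(8) = -179/1272

Δ: Δ0=5, Δ1=-1, Δ2=1, Δ3=-3/2, Δ4=-1/3
row 1: diag=8, rhs=-36; c'=3/8, d'=-9/2
row 2: denom=12−3·3/8=87/8; d'=(12−3·-9/2)/(87/8)=68/29
row 3: denom=10−3·8/29=266/29; d'=(-15−3·68/29)/(266/29)=-639/266
row 4: denom=10−2·29/133=1272/133; d'=(7−2·-639/266)/(1272/133)=785/636
back: M4=785/636
back: M3=-639/266−29/133·785/636=-1699/636
back: M2=68/29−8/29·-1699/636=490/159
back: M1=-9/2−3/8·490/159=-1199/212
M: M0=0, M1=-1199/212, M2=490/159, M3=-1699/636, M4=785/636, M5=0
seg 0: a=-4, c=M0/2=0, d=(M1−M0)/(6·1)=-1199/1272, b=Δ0−h0·(2M0+M1)/6=7559/1272
seg 1: a=1, c=M1/2=-1199/424, d=(M2−M1)/(6·3)=5557/11448, b=Δ1−h1·(2M1+M2)/6=1981/636
seg 2: a=-2, c=M2/2=245/159, d=(M3−M2)/(6·3)=-3659/11448, b=Δ2−h2·(2M2+M3)/6=-949/1272
seg 3: a=1, c=M3/2=-1699/1272, d=(M4−M3)/(6·2)=69/212, b=Δ3−h3·(2M3+M4)/6=-83/636
seg 4: a=-2, c=M4/2=785/1272, d=(M5−M4)/(6·3)=-785/11448, b=Δ4−h4·(2M4+M5)/6=-997/636
t_q=8 → seg 3, τ=1; S=1+-83/636·τ+-1699/1272·τ²+69/212·τ³=-179/1272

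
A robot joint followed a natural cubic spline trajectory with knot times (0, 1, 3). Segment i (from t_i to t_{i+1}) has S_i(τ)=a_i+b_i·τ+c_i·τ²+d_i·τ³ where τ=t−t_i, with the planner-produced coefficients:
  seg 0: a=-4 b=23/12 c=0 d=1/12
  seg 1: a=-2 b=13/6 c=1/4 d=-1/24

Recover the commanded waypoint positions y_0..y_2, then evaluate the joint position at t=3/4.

y_0=-4 y_1=-2 y_2=3
S(3/4) = -647/256

y_0 = S_0(0) = a_0 = -4
y_1 = S_1(0) = a_1 = -2
y_2 = S_1(2) = 3
t_q=3/4 is in segment 0 (τ=3/4); S_0(τ)=-647/256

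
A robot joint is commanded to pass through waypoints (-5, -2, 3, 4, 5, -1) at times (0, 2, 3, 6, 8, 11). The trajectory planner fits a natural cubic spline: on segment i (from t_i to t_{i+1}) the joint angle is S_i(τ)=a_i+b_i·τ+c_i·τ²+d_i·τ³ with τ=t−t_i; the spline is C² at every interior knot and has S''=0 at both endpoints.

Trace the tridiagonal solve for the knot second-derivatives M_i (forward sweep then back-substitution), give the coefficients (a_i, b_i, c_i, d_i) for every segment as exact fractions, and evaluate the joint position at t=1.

  seg 0: a=-5 b=23/331 c=0 d=947/2648
  seg 1: a=-2 b=2887/662 c=2841/1324 d=-1995/1324
  seg 2: a=3 b=5471/1324 c=-786/331 d=13207/35748
  seg 3: a=4 b=-93/662 c=3775/3972 d=-2503/7944
  seg 4: a=5 b=-119/993 c=-1867/1986 d=1867/17874
S(1) = -12109/2648

Δ: Δ0=3/2, Δ1=5, Δ2=1/3, Δ3=1/2, Δ4=-2
row 1: diag=6, rhs=21; c'=1/6, d'=7/2
row 2: denom=8−1·1/6=47/6; d'=(-28−1·7/2)/(47/6)=-189/47
row 3: denom=10−3·18/47=416/47; d'=(1−3·-189/47)/(416/47)=307/208
row 4: denom=10−2·47/208=993/104; d'=(-15−2·307/208)/(993/104)=-1867/993
back: M4=-1867/993
back: M3=307/208−47/208·-1867/993=3775/1986
back: M2=-189/47−18/47·3775/1986=-1572/331
back: M1=7/2−1/6·-1572/331=2841/662
M: M0=0, M1=2841/662, M2=-1572/331, M3=3775/1986, M4=-1867/993, M5=0
seg 0: a=-5, c=M0/2=0, d=(M1−M0)/(6·2)=947/2648, b=Δ0−h0·(2M0+M1)/6=23/331
seg 1: a=-2, c=M1/2=2841/1324, d=(M2−M1)/(6·1)=-1995/1324, b=Δ1−h1·(2M1+M2)/6=2887/662
seg 2: a=3, c=M2/2=-786/331, d=(M3−M2)/(6·3)=13207/35748, b=Δ2−h2·(2M2+M3)/6=5471/1324
seg 3: a=4, c=M3/2=3775/3972, d=(M4−M3)/(6·2)=-2503/7944, b=Δ3−h3·(2M3+M4)/6=-93/662
seg 4: a=5, c=M4/2=-1867/1986, d=(M5−M4)/(6·3)=1867/17874, b=Δ4−h4·(2M4+M5)/6=-119/993
t_q=1 → seg 0, τ=1; S=-5+23/331·τ+0·τ²+947/2648·τ³=-12109/2648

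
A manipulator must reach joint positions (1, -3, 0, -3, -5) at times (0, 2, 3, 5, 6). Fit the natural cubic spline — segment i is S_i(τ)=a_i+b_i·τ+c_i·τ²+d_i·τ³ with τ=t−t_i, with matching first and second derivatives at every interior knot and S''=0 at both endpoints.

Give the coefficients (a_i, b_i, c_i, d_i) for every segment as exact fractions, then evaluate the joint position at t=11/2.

  seg 0: a=1 b=-4 c=0 d=1/2
  seg 1: a=-3 b=2 c=3 d=-2
  seg 2: a=0 b=2 c=-3 d=5/8
  seg 3: a=-3 b=-5/2 c=3/4 d=-1/4
S(11/2) = -131/32

Δ: Δ0=-2, Δ1=3, Δ2=-3/2, Δ3=-2
row 1: diag=6, rhs=30; c'=1/6, d'=5
row 2: denom=6−1·1/6=35/6; d'=(-27−1·5)/(35/6)=-192/35
row 3: denom=6−2·12/35=186/35; d'=(-3−2·-192/35)/(186/35)=3/2
back: M3=3/2
back: M2=-192/35−12/35·3/2=-6
back: M1=5−1/6·-6=6
M: M0=0, M1=6, M2=-6, M3=3/2, M4=0
seg 0: a=1, c=M0/2=0, d=(M1−M0)/(6·2)=1/2, b=Δ0−h0·(2M0+M1)/6=-4
seg 1: a=-3, c=M1/2=3, d=(M2−M1)/(6·1)=-2, b=Δ1−h1·(2M1+M2)/6=2
seg 2: a=0, c=M2/2=-3, d=(M3−M2)/(6·2)=5/8, b=Δ2−h2·(2M2+M3)/6=2
seg 3: a=-3, c=M3/2=3/4, d=(M4−M3)/(6·1)=-1/4, b=Δ3−h3·(2M3+M4)/6=-5/2
t_q=11/2 → seg 3, τ=1/2; S=-3+-5/2·τ+3/4·τ²+-1/4·τ³=-131/32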